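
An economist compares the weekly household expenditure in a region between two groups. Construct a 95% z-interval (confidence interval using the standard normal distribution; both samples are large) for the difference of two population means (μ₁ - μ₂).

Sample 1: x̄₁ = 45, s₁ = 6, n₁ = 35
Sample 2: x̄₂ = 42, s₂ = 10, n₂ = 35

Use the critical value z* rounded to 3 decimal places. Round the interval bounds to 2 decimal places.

Both samples are large (n₁ = 35 ≥ 30, n₂ = 35 ≥ 30), so a z-interval for the difference of means applies.

Point estimate: x̄₁ - x̄₂ = 45 - 42 = 3

Standard error: SE = √(s₁²/n₁ + s₂²/n₂)
= √(6²/35 + 10²/35)
= √(1.028571 + 2.857143)
= 1.971222

For 95% confidence, z* = 1.96 (from standard normal table)
Margin of error: E = z* × SE = 1.96 × 1.971222 = 3.8636

Z-interval: (x̄₁ - x̄₂) ± E = 3 ± 3.8636 = (-0.8636, 6.8636)

Rounded to 2 decimal places:

(-0.86, 6.86)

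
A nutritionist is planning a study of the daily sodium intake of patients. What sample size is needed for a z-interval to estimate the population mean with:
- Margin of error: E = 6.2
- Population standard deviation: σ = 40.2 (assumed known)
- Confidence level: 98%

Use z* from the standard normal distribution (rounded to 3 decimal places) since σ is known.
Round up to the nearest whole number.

Using z* since population σ is known (z-interval formula).

For 98% confidence, z* = 2.326 (from standard normal table)

Sample size formula for z-interval: n = (z*σ/E)²

n = (2.326 × 40.2 / 6.2)²
  = (15.081484)²
  = 227.4512

Round up to the nearest whole number: n = 228

228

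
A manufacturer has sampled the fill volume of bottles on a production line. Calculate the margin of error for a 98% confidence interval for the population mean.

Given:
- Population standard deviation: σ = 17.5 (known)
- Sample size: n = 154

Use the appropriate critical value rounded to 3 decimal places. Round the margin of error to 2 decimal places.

The population standard deviation σ is known, so use the z-interval margin of error formula.

For 98% confidence, z* = 2.326 (from standard normal table)

Margin of error formula for z-interval: E = z* × σ/√n

E = 2.326 × 17.5/√154
  = 2.326 × 1.410190
  = 3.2801

Rounded to 2 decimal places:

3.28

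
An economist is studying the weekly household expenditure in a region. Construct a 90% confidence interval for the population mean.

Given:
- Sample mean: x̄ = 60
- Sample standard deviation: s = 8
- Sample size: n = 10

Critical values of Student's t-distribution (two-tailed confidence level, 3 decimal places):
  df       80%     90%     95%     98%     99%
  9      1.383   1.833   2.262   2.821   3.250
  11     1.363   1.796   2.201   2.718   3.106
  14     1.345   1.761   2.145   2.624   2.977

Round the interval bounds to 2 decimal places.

The population standard deviation σ is unknown (only the sample standard deviation s is given), so use a t-interval with df = n - 1 = 10 - 1 = 9.

For 90% confidence with df = 9, t* = 1.833 (from t-table)

Standard error: SE = s/√n = 8/√10 = 2.529822

Margin of error: E = t* × SE = 1.833 × 2.529822 = 4.6372

T-interval: x̄ ± E = 60 ± 4.6372 = (55.3628, 64.6372)

Rounded to 2 decimal places:

(55.36, 64.64)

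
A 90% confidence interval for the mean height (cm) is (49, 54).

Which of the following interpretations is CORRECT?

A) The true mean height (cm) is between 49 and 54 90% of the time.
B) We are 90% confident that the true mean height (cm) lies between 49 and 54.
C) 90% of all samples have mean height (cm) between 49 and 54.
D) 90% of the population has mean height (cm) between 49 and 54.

A confidence interval represents our confidence in the procedure, not a probability statement about the parameter.

Key concept: If we repeated this sampling process many times and computed a 90% CI each time, about 90% of those intervals would contain the true population parameter.

For this specific interval (49, 54):
- Midpoint (point estimate): 51.5
- Margin of error: 2.5

The correct interpretation is the one stating confidence that the true parameter lies in the interval — option B.

B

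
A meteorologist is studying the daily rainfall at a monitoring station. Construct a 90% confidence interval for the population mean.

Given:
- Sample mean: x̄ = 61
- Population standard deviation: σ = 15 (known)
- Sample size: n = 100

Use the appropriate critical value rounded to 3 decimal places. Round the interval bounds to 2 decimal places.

The population standard deviation σ is known, so use a z-interval (standard normal critical value).

For 90% confidence, z* = 1.645 (from standard normal table)

Standard error: SE = σ/√n = 15/√100 = 1.500000

Margin of error: E = z* × SE = 1.645 × 1.500000 = 2.4675

Z-interval: x̄ ± E = 61 ± 2.4675 = (58.5325, 63.4675)

Rounded to 2 decimal places:

(58.53, 63.47)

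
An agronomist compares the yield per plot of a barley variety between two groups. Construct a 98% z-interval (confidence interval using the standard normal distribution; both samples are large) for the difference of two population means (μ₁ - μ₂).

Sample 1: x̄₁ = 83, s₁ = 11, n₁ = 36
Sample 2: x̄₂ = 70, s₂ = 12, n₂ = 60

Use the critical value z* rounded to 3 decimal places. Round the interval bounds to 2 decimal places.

Both samples are large (n₁ = 36 ≥ 30, n₂ = 60 ≥ 30), so a z-interval for the difference of means applies.

Point estimate: x̄₁ - x̄₂ = 83 - 70 = 13

Standard error: SE = √(s₁²/n₁ + s₂²/n₂)
= √(11²/36 + 12²/60)
= √(3.361111 + 2.400000)
= 2.400231

For 98% confidence, z* = 2.326 (from standard normal table)
Margin of error: E = z* × SE = 2.326 × 2.400231 = 5.5829

Z-interval: (x̄₁ - x̄₂) ± E = 13 ± 5.5829 = (7.4171, 18.5829)

Rounded to 2 decimal places:

(7.42, 18.58)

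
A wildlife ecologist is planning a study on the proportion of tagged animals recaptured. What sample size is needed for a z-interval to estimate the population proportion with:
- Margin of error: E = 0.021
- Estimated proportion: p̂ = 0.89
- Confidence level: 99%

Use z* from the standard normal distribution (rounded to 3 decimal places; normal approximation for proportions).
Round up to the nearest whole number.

Using z* for proportion z-interval (normal approximation).

For 99% confidence, z* = 2.576 (from standard normal table)

Sample size formula for proportion z-interval: n = z*²p̂(1-p̂)/E²

n = 2.576² × 0.89 × 0.11 / 0.021²
  = 6.635776 × 0.0979 / 0.000441
  = 1473.1122

Round up to the nearest whole number: n = 1474

1474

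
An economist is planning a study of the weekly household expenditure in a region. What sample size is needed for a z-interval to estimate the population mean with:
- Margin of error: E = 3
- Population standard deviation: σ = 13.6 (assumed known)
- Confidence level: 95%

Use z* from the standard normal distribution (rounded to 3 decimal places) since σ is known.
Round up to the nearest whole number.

Using z* since population σ is known (z-interval formula).

For 95% confidence, z* = 1.96 (from standard normal table)

Sample size formula for z-interval: n = (z*σ/E)²

n = (1.96 × 13.6 / 3)²
  = (8.885333)²
  = 78.9491

Round up to the nearest whole number: n = 79

79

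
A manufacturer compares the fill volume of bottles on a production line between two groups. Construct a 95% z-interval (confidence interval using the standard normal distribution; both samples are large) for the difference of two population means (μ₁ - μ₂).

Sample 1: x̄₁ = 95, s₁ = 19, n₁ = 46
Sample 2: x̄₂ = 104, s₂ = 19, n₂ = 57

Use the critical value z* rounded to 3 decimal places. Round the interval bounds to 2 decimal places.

Both samples are large (n₁ = 46 ≥ 30, n₂ = 57 ≥ 30), so a z-interval for the difference of means applies.

Point estimate: x̄₁ - x̄₂ = 95 - 104 = -9

Standard error: SE = √(s₁²/n₁ + s₂²/n₂)
= √(19²/46 + 19²/57)
= √(7.847826 + 6.333333)
= 3.765788

For 95% confidence, z* = 1.96 (from standard normal table)
Margin of error: E = z* × SE = 1.96 × 3.765788 = 7.3809

Z-interval: (x̄₁ - x̄₂) ± E = -9 ± 7.3809 = (-16.3809, -1.6191)

Rounded to 2 decimal places:

(-16.38, -1.62)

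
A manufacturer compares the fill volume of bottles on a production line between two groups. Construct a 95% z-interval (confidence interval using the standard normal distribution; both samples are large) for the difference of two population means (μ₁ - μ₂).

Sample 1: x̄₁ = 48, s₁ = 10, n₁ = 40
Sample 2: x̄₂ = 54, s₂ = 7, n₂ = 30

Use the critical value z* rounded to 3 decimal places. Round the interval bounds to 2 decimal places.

Both samples are large (n₁ = 40 ≥ 30, n₂ = 30 ≥ 30), so a z-interval for the difference of means applies.

Point estimate: x̄₁ - x̄₂ = 48 - 54 = -6

Standard error: SE = √(s₁²/n₁ + s₂²/n₂)
= √(10²/40 + 7²/30)
= √(2.500000 + 1.633333)
= 2.033060

For 95% confidence, z* = 1.96 (from standard normal table)
Margin of error: E = z* × SE = 1.96 × 2.033060 = 3.9848

Z-interval: (x̄₁ - x̄₂) ± E = -6 ± 3.9848 = (-9.9848, -2.0152)

Rounded to 2 decimal places:

(-9.98, -2.02)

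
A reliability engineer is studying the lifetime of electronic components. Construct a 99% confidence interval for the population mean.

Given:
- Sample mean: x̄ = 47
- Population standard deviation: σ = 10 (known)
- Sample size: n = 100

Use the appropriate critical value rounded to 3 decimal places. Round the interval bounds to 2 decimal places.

The population standard deviation σ is known, so use a z-interval (standard normal critical value).

For 99% confidence, z* = 2.576 (from standard normal table)

Standard error: SE = σ/√n = 10/√100 = 1.000000

Margin of error: E = z* × SE = 2.576 × 1.000000 = 2.5760

Z-interval: x̄ ± E = 47 ± 2.5760 = (44.4240, 49.5760)

Rounded to 2 decimal places:

(44.42, 49.58)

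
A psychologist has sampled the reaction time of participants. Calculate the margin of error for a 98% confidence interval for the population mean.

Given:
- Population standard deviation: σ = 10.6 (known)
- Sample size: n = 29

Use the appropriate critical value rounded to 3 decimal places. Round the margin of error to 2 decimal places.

The population standard deviation σ is known, so use the z-interval margin of error formula.

For 98% confidence, z* = 2.326 (from standard normal table)

Margin of error formula for z-interval: E = z* × σ/√n

E = 2.326 × 10.6/√29
  = 2.326 × 1.968371
  = 4.5784

Rounded to 2 decimal places:

4.58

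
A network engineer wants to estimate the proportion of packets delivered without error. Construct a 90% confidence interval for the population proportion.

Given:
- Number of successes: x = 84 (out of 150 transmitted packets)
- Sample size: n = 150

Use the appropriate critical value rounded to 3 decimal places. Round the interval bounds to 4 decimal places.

Sample proportion: p̂ = 84/150 = 0.560000

Check conditions for normal approximation:
  np̂ = 84 ≥ 10 ✓
  n(1-p̂) = 66 ≥ 10 ✓

The sample is large enough, so use a z-interval (normal approximation) for the proportion.

For 90% confidence, z* = 1.645 (from standard normal table)

Standard error: SE = √(p̂(1-p̂)/n) = √(0.560000×0.440000/150) = 0.04052982

Margin of error: E = z* × SE = 1.645 × 0.04052982 = 0.066672

Z-interval: p̂ ± E = 0.560000 ± 0.066672 = (0.493328, 0.626672)

Rounded to 4 decimal places:

(0.4933, 0.6267)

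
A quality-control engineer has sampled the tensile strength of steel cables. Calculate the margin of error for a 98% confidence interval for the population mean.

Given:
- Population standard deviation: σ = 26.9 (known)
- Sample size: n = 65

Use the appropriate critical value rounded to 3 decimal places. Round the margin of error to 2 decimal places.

The population standard deviation σ is known, so use the z-interval margin of error formula.

For 98% confidence, z* = 2.326 (from standard normal table)

Margin of error formula for z-interval: E = z* × σ/√n

E = 2.326 × 26.9/√65
  = 2.326 × 3.336534
  = 7.7608

Rounded to 2 decimal places:

7.76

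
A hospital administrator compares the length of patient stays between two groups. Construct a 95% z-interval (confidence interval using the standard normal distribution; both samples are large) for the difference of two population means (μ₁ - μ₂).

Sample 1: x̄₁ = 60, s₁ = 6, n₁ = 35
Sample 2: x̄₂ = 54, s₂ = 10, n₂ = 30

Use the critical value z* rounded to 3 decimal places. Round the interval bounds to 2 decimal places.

Both samples are large (n₁ = 35 ≥ 30, n₂ = 30 ≥ 30), so a z-interval for the difference of means applies.

Point estimate: x̄₁ - x̄₂ = 60 - 54 = 6

Standard error: SE = √(s₁²/n₁ + s₂²/n₂)
= √(6²/35 + 10²/30)
= √(1.028571 + 3.333333)
= 2.088517

For 95% confidence, z* = 1.96 (from standard normal table)
Margin of error: E = z* × SE = 1.96 × 2.088517 = 4.0935

Z-interval: (x̄₁ - x̄₂) ± E = 6 ± 4.0935 = (1.9065, 10.0935)

Rounded to 2 decimal places:

(1.91, 10.09)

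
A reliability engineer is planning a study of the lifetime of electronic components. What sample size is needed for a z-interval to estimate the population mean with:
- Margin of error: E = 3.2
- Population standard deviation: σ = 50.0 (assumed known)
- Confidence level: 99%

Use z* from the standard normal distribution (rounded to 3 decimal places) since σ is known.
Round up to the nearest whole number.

Using z* since population σ is known (z-interval formula).

For 99% confidence, z* = 2.576 (from standard normal table)

Sample size formula for z-interval: n = (z*σ/E)²

n = (2.576 × 50.0 / 3.2)²
  = (40.250000)²
  = 1620.0625

Round up to the nearest whole number: n = 1621

1621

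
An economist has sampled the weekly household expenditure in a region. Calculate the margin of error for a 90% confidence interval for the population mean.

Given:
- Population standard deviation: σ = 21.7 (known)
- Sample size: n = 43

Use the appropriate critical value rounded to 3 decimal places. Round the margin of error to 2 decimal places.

The population standard deviation σ is known, so use the z-interval margin of error formula.

For 90% confidence, z* = 1.645 (from standard normal table)

Margin of error formula for z-interval: E = z* × σ/√n

E = 1.645 × 21.7/√43
  = 1.645 × 3.309219
  = 5.4437

Rounded to 2 decimal places:

5.44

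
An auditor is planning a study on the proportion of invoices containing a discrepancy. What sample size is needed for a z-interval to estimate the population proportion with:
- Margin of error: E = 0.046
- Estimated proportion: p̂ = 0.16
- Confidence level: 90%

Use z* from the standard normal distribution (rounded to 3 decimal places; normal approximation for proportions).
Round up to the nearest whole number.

Using z* for proportion z-interval (normal approximation).

For 90% confidence, z* = 1.645 (from standard normal table)

Sample size formula for proportion z-interval: n = z*²p̂(1-p̂)/E²

n = 1.645² × 0.16 × 0.84 / 0.046²
  = 2.706025 × 0.1344 / 0.002116
  = 171.8761

Round up to the nearest whole number: n = 172

172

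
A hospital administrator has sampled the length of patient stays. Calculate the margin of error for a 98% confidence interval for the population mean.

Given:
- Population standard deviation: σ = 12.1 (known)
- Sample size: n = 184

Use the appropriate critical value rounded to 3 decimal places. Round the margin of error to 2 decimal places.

The population standard deviation σ is known, so use the z-interval margin of error formula.

For 98% confidence, z* = 2.326 (from standard normal table)

Margin of error formula for z-interval: E = z* × σ/√n

E = 2.326 × 12.1/√184
  = 2.326 × 0.892024
  = 2.0748

Rounded to 2 decimal places:

2.07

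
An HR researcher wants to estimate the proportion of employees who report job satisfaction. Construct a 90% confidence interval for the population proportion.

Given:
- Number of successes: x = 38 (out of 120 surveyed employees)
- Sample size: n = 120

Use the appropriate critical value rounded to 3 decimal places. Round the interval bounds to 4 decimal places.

Sample proportion: p̂ = 38/120 = 0.316667

Check conditions for normal approximation:
  np̂ = 38 ≥ 10 ✓
  n(1-p̂) = 82 ≥ 10 ✓

The sample is large enough, so use a z-interval (normal approximation) for the proportion.

For 90% confidence, z* = 1.645 (from standard normal table)

Standard error: SE = √(p̂(1-p̂)/n) = √(0.316667×0.683333/120) = 0.04246458

Margin of error: E = z* × SE = 1.645 × 0.04246458 = 0.069854

Z-interval: p̂ ± E = 0.316667 ± 0.069854 = (0.246812, 0.386521)

Rounded to 4 decimal places:

(0.2468, 0.3865)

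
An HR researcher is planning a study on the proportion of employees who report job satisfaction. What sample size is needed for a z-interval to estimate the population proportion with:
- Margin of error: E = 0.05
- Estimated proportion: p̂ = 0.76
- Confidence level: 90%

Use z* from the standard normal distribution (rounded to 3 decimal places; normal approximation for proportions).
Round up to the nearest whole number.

Using z* for proportion z-interval (normal approximation).

For 90% confidence, z* = 1.645 (from standard normal table)

Sample size formula for proportion z-interval: n = z*²p̂(1-p̂)/E²

n = 1.645² × 0.76 × 0.24 / 0.05²
  = 2.706025 × 0.1824 / 0.0025
  = 197.4316

Round up to the nearest whole number: n = 198

198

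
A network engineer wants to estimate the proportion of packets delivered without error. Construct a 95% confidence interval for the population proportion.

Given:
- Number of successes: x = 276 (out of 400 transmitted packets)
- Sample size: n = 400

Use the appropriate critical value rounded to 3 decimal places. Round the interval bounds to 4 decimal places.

Sample proportion: p̂ = 276/400 = 0.690000

Check conditions for normal approximation:
  np̂ = 276 ≥ 10 ✓
  n(1-p̂) = 124 ≥ 10 ✓

The sample is large enough, so use a z-interval (normal approximation) for the proportion.

For 95% confidence, z* = 1.96 (from standard normal table)

Standard error: SE = √(p̂(1-p̂)/n) = √(0.690000×0.310000/400) = 0.02312466

Margin of error: E = z* × SE = 1.96 × 0.02312466 = 0.045324

Z-interval: p̂ ± E = 0.690000 ± 0.045324 = (0.644676, 0.735324)

Rounded to 4 decimal places:

(0.6447, 0.7353)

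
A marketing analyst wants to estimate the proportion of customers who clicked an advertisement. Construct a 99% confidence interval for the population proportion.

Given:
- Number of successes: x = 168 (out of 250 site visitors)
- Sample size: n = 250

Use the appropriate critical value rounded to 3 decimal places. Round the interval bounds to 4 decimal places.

Sample proportion: p̂ = 168/250 = 0.672000

Check conditions for normal approximation:
  np̂ = 168 ≥ 10 ✓
  n(1-p̂) = 82 ≥ 10 ✓

The sample is large enough, so use a z-interval (normal approximation) for the proportion.

For 99% confidence, z* = 2.576 (from standard normal table)

Standard error: SE = √(p̂(1-p̂)/n) = √(0.672000×0.328000/250) = 0.02969283

Margin of error: E = z* × SE = 2.576 × 0.02969283 = 0.076489

Z-interval: p̂ ± E = 0.672000 ± 0.076489 = (0.595511, 0.748489)

Rounded to 4 decimal places:

(0.5955, 0.7485)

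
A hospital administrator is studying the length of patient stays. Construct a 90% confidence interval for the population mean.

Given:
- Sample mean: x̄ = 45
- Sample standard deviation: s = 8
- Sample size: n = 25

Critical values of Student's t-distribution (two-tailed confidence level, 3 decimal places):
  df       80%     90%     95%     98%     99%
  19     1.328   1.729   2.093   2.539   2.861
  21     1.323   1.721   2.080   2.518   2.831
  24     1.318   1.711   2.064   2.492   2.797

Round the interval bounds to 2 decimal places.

The population standard deviation σ is unknown (only the sample standard deviation s is given), so use a t-interval with df = n - 1 = 25 - 1 = 24.

For 90% confidence with df = 24, t* = 1.711 (from t-table)

Standard error: SE = s/√n = 8/√25 = 1.600000

Margin of error: E = t* × SE = 1.711 × 1.600000 = 2.7376

T-interval: x̄ ± E = 45 ± 2.7376 = (42.2624, 47.7376)

Rounded to 2 decimal places:

(42.26, 47.74)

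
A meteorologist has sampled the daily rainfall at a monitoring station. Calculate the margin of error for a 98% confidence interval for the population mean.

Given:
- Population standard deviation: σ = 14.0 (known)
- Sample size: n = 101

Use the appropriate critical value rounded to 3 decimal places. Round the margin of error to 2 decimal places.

The population standard deviation σ is known, so use the z-interval margin of error formula.

For 98% confidence, z* = 2.326 (from standard normal table)

Margin of error formula for z-interval: E = z* × σ/√n

E = 2.326 × 14.0/√101
  = 2.326 × 1.393052
  = 3.2402

Rounded to 2 decimal places:

3.24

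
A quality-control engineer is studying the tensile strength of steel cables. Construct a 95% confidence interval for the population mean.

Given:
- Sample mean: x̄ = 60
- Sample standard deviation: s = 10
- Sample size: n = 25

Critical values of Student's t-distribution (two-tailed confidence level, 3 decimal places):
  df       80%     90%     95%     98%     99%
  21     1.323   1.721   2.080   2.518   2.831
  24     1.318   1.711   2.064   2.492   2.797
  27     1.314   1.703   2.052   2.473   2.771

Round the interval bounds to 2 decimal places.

The population standard deviation σ is unknown (only the sample standard deviation s is given), so use a t-interval with df = n - 1 = 25 - 1 = 24.

For 95% confidence with df = 24, t* = 2.064 (from t-table)

Standard error: SE = s/√n = 10/√25 = 2.000000

Margin of error: E = t* × SE = 2.064 × 2.000000 = 4.1280

T-interval: x̄ ± E = 60 ± 4.1280 = (55.8720, 64.1280)

Rounded to 2 decimal places:

(55.87, 64.13)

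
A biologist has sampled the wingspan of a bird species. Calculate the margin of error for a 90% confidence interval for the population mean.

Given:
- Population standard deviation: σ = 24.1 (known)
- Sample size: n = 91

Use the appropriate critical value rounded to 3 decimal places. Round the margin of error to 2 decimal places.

The population standard deviation σ is known, so use the z-interval margin of error formula.

For 90% confidence, z* = 1.645 (from standard normal table)

Margin of error formula for z-interval: E = z* × σ/√n

E = 1.645 × 24.1/√91
  = 1.645 × 2.526366
  = 4.1559

Rounded to 2 decimal places:

4.16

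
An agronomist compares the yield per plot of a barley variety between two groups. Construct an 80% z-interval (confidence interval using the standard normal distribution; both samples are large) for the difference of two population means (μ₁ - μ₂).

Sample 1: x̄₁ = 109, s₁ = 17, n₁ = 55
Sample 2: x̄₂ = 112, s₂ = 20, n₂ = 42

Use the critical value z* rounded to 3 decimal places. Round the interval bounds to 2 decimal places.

Both samples are large (n₁ = 55 ≥ 30, n₂ = 42 ≥ 30), so a z-interval for the difference of means applies.

Point estimate: x̄₁ - x̄₂ = 109 - 112 = -3

Standard error: SE = √(s₁²/n₁ + s₂²/n₂)
= √(17²/55 + 20²/42)
= √(5.254545 + 9.523810)
= 3.844263

For 80% confidence, z* = 1.282 (from standard normal table)
Margin of error: E = z* × SE = 1.282 × 3.844263 = 4.9283

Z-interval: (x̄₁ - x̄₂) ± E = -3 ± 4.9283 = (-7.9283, 1.9283)

Rounded to 2 decimal places:

(-7.93, 1.93)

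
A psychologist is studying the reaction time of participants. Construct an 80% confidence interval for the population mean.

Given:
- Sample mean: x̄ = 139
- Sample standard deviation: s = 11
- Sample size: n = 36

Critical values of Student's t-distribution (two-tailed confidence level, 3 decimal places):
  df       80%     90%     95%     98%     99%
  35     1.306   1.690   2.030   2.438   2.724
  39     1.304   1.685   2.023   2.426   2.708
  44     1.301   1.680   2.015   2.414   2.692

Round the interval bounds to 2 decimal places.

The population standard deviation σ is unknown (only the sample standard deviation s is given), so use a t-interval with df = n - 1 = 36 - 1 = 35.

For 80% confidence with df = 35, t* = 1.306 (from t-table)

Standard error: SE = s/√n = 11/√36 = 1.833333

Margin of error: E = t* × SE = 1.306 × 1.833333 = 2.3943

T-interval: x̄ ± E = 139 ± 2.3943 = (136.6057, 141.3943)

Rounded to 2 decimal places:

(136.61, 141.39)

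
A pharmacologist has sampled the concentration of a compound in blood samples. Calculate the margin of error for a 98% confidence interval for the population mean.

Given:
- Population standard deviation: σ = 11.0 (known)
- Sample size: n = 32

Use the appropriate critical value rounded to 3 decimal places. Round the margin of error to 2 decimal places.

The population standard deviation σ is known, so use the z-interval margin of error formula.

For 98% confidence, z* = 2.326 (from standard normal table)

Margin of error formula for z-interval: E = z* × σ/√n

E = 2.326 × 11.0/√32
  = 2.326 × 1.944544
  = 4.5230

Rounded to 2 decimal places:

4.52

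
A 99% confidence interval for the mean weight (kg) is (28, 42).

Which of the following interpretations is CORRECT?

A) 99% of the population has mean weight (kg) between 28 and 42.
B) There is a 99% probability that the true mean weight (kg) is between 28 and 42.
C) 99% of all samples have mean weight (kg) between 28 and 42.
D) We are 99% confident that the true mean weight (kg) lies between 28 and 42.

A confidence interval represents our confidence in the procedure, not a probability statement about the parameter.

Key concept: If we repeated this sampling process many times and computed a 99% CI each time, about 99% of those intervals would contain the true population parameter.

For this specific interval (28, 42):
- Midpoint (point estimate): 35
- Margin of error: 7

The correct interpretation is the one stating confidence that the true parameter lies in the interval — option D.

D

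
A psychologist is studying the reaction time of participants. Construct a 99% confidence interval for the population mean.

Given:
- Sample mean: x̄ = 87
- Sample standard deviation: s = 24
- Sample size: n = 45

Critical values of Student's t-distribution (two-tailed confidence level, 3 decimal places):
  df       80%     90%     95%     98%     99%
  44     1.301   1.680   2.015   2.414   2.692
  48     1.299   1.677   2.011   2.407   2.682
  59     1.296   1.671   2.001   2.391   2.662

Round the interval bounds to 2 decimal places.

The population standard deviation σ is unknown (only the sample standard deviation s is given), so use a t-interval with df = n - 1 = 45 - 1 = 44.

For 99% confidence with df = 44, t* = 2.692 (from t-table)

Standard error: SE = s/√n = 24/√45 = 3.577709

Margin of error: E = t* × SE = 2.692 × 3.577709 = 9.6312

T-interval: x̄ ± E = 87 ± 9.6312 = (77.3688, 96.6312)

Rounded to 2 decimal places:

(77.37, 96.63)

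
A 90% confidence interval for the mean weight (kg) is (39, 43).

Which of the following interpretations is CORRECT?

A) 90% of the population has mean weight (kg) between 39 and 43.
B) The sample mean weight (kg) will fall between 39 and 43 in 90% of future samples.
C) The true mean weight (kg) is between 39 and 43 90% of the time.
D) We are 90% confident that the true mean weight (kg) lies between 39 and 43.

A confidence interval represents our confidence in the procedure, not a probability statement about the parameter.

Key concept: If we repeated this sampling process many times and computed a 90% CI each time, about 90% of those intervals would contain the true population parameter.

For this specific interval (39, 43):
- Midpoint (point estimate): 41
- Margin of error: 2

The correct interpretation is the one stating confidence that the true parameter lies in the interval — option D.

D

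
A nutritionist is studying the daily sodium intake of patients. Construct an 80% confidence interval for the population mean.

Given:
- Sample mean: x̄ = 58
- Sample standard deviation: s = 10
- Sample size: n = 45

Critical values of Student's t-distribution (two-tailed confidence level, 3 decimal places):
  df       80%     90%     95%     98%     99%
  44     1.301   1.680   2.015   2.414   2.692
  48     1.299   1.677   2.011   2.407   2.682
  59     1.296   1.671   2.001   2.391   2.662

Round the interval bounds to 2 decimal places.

The population standard deviation σ is unknown (only the sample standard deviation s is given), so use a t-interval with df = n - 1 = 45 - 1 = 44.

For 80% confidence with df = 44, t* = 1.301 (from t-table)

Standard error: SE = s/√n = 10/√45 = 1.490712

Margin of error: E = t* × SE = 1.301 × 1.490712 = 1.9394

T-interval: x̄ ± E = 58 ± 1.9394 = (56.0606, 59.9394)

Rounded to 2 decimal places:

(56.06, 59.94)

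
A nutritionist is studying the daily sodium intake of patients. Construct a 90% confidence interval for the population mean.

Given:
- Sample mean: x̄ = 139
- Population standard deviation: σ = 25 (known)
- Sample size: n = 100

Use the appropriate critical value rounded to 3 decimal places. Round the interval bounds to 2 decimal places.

The population standard deviation σ is known, so use a z-interval (standard normal critical value).

For 90% confidence, z* = 1.645 (from standard normal table)

Standard error: SE = σ/√n = 25/√100 = 2.500000

Margin of error: E = z* × SE = 1.645 × 2.500000 = 4.1125

Z-interval: x̄ ± E = 139 ± 4.1125 = (134.8875, 143.1125)

Rounded to 2 decimal places:

(134.89, 143.11)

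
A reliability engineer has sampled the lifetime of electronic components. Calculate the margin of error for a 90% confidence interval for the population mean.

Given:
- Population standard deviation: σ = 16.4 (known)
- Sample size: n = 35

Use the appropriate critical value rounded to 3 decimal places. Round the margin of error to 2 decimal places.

The population standard deviation σ is known, so use the z-interval margin of error formula.

For 90% confidence, z* = 1.645 (from standard normal table)

Margin of error formula for z-interval: E = z* × σ/√n

E = 1.645 × 16.4/√35
  = 1.645 × 2.772106
  = 4.5601

Rounded to 2 decimal places:

4.56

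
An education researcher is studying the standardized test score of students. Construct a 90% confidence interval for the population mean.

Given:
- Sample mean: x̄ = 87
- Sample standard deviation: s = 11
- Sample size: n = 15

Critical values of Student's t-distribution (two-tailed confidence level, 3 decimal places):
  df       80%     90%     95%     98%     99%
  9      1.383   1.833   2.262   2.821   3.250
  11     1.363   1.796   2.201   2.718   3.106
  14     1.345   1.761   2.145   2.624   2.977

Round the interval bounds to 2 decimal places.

The population standard deviation σ is unknown (only the sample standard deviation s is given), so use a t-interval with df = n - 1 = 15 - 1 = 14.

For 90% confidence with df = 14, t* = 1.761 (from t-table)

Standard error: SE = s/√n = 11/√15 = 2.840188

Margin of error: E = t* × SE = 1.761 × 2.840188 = 5.0016

T-interval: x̄ ± E = 87 ± 5.0016 = (81.9984, 92.0016)

Rounded to 2 decimal places:

(82.00, 92.00)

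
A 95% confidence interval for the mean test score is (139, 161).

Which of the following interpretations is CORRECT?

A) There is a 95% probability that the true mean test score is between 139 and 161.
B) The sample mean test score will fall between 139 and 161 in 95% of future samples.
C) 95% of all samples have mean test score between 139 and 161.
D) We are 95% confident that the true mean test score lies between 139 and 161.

A confidence interval represents our confidence in the procedure, not a probability statement about the parameter.

Key concept: If we repeated this sampling process many times and computed a 95% CI each time, about 95% of those intervals would contain the true population parameter.

For this specific interval (139, 161):
- Midpoint (point estimate): 150
- Margin of error: 11

The correct interpretation is the one stating confidence that the true parameter lies in the interval — option D.

D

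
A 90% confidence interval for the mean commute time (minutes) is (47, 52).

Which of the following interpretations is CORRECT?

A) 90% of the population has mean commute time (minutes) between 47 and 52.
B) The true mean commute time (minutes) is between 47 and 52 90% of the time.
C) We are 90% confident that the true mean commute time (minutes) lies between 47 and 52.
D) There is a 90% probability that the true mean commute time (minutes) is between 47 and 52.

A confidence interval represents our confidence in the procedure, not a probability statement about the parameter.

Key concept: If we repeated this sampling process many times and computed a 90% CI each time, about 90% of those intervals would contain the true population parameter.

For this specific interval (47, 52):
- Midpoint (point estimate): 49.5
- Margin of error: 2.5

The correct interpretation is the one stating confidence that the true parameter lies in the interval — option C.

C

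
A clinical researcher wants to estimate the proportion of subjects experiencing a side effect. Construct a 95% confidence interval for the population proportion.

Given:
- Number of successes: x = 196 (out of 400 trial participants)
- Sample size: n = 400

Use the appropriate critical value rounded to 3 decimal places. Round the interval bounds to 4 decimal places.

Sample proportion: p̂ = 196/400 = 0.490000

Check conditions for normal approximation:
  np̂ = 196 ≥ 10 ✓
  n(1-p̂) = 204 ≥ 10 ✓

The sample is large enough, so use a z-interval (normal approximation) for the proportion.

For 95% confidence, z* = 1.96 (from standard normal table)

Standard error: SE = √(p̂(1-p̂)/n) = √(0.490000×0.510000/400) = 0.02499500

Margin of error: E = z* × SE = 1.96 × 0.02499500 = 0.048990

Z-interval: p̂ ± E = 0.490000 ± 0.048990 = (0.441010, 0.538990)

Rounded to 4 decimal places:

(0.4410, 0.5390)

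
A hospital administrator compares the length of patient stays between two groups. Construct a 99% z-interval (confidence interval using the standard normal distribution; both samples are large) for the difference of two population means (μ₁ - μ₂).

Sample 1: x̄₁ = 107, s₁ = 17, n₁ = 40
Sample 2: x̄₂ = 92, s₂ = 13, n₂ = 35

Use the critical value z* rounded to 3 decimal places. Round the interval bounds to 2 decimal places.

Both samples are large (n₁ = 40 ≥ 30, n₂ = 35 ≥ 30), so a z-interval for the difference of means applies.

Point estimate: x̄₁ - x̄₂ = 107 - 92 = 15

Standard error: SE = √(s₁²/n₁ + s₂²/n₂)
= √(17²/40 + 13²/35)
= √(7.225000 + 4.828571)
= 3.471825

For 99% confidence, z* = 2.576 (from standard normal table)
Margin of error: E = z* × SE = 2.576 × 3.471825 = 8.9434

Z-interval: (x̄₁ - x̄₂) ± E = 15 ± 8.9434 = (6.0566, 23.9434)

Rounded to 2 decimal places:

(6.06, 23.94)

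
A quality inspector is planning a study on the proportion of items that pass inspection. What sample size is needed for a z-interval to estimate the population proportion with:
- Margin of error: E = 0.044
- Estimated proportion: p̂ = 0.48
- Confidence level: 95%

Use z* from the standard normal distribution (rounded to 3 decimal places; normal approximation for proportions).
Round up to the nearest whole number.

Using z* for proportion z-interval (normal approximation).

For 95% confidence, z* = 1.96 (from standard normal table)

Sample size formula for proportion z-interval: n = z*²p̂(1-p̂)/E²

n = 1.96² × 0.48 × 0.52 / 0.044²
  = 3.8416 × 0.2496 / 0.001936
  = 495.2807

Round up to the nearest whole number: n = 496

496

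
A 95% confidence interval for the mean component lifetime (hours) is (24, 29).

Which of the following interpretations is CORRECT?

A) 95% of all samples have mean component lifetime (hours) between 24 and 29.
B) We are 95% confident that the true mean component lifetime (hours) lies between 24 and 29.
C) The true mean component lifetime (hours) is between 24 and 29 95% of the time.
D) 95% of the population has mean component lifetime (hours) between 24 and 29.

A confidence interval represents our confidence in the procedure, not a probability statement about the parameter.

Key concept: If we repeated this sampling process many times and computed a 95% CI each time, about 95% of those intervals would contain the true population parameter.

For this specific interval (24, 29):
- Midpoint (point estimate): 26.5
- Margin of error: 2.5

The correct interpretation is the one stating confidence that the true parameter lies in the interval — option B.

B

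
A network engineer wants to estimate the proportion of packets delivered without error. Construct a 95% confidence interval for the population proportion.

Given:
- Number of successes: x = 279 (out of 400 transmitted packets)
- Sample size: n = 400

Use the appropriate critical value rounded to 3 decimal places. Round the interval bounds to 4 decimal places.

Sample proportion: p̂ = 279/400 = 0.697500

Check conditions for normal approximation:
  np̂ = 279 ≥ 10 ✓
  n(1-p̂) = 121 ≥ 10 ✓

The sample is large enough, so use a z-interval (normal approximation) for the proportion.

For 95% confidence, z* = 1.96 (from standard normal table)

Standard error: SE = √(p̂(1-p̂)/n) = √(0.697500×0.302500/400) = 0.02296703

Margin of error: E = z* × SE = 1.96 × 0.02296703 = 0.045015

Z-interval: p̂ ± E = 0.697500 ± 0.045015 = (0.652485, 0.742515)

Rounded to 4 decimal places:

(0.6525, 0.7425)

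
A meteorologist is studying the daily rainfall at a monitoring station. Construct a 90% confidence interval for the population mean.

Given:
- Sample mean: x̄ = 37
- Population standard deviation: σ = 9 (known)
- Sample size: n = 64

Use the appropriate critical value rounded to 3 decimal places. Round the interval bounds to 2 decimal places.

The population standard deviation σ is known, so use a z-interval (standard normal critical value).

For 90% confidence, z* = 1.645 (from standard normal table)

Standard error: SE = σ/√n = 9/√64 = 1.125000

Margin of error: E = z* × SE = 1.645 × 1.125000 = 1.8506

Z-interval: x̄ ± E = 37 ± 1.8506 = (35.1494, 38.8506)

Rounded to 2 decimal places:

(35.15, 38.85)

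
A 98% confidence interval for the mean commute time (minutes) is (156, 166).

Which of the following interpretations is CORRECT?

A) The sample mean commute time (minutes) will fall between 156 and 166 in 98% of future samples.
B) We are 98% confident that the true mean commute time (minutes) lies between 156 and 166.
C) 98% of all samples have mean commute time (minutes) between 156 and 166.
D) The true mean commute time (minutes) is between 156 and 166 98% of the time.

A confidence interval represents our confidence in the procedure, not a probability statement about the parameter.

Key concept: If we repeated this sampling process many times and computed a 98% CI each time, about 98% of those intervals would contain the true population parameter.

For this specific interval (156, 166):
- Midpoint (point estimate): 161
- Margin of error: 5

The correct interpretation is the one stating confidence that the true parameter lies in the interval — option B.

B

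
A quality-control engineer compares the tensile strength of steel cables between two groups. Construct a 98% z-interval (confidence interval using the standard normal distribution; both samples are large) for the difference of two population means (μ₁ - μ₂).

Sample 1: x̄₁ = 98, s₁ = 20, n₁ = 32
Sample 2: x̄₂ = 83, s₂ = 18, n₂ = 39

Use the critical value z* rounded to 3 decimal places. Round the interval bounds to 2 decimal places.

Both samples are large (n₁ = 32 ≥ 30, n₂ = 39 ≥ 30), so a z-interval for the difference of means applies.

Point estimate: x̄₁ - x̄₂ = 98 - 83 = 15

Standard error: SE = √(s₁²/n₁ + s₂²/n₂)
= √(20²/32 + 18²/39)
= √(12.500000 + 8.307692)
= 4.561545

For 98% confidence, z* = 2.326 (from standard normal table)
Margin of error: E = z* × SE = 2.326 × 4.561545 = 10.6102

Z-interval: (x̄₁ - x̄₂) ± E = 15 ± 10.6102 = (4.3898, 25.6102)

Rounded to 2 decimal places:

(4.39, 25.61)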